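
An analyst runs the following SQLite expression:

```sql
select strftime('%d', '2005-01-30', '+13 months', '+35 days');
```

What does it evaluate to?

06

First apply '+13 months', '+35 days': 2005-01-30 → 2006-04-06.
`%d` extracts the 2-digit day of month: 06.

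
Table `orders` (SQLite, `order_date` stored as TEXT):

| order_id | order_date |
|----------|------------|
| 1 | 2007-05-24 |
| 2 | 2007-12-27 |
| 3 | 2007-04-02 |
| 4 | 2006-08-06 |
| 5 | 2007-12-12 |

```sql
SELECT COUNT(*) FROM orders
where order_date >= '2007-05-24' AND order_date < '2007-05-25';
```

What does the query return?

Rows in [2007-05-24, 2007-05-25): 2007-05-24 → 1 row.

1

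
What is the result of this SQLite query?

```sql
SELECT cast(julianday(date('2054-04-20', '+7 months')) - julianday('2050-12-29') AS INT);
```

1422

Adding +7 months to 2054-04-20 gives 2054-11-20.
2 days remain in December 2050 after the 29th (31 − 29).
Full months from January 2051 through October 2054 contribute their day counts.
Then 20 days into November 2054.
Total: 2 + 31 + 28 + 31 + 30 + 31 + 30 + 31 + 31 + 30 + 31 + 30 + 31 + 31 + 29 + 31 + 30 + 31 + 30 + 31 + 31 + 30 + 31 + 30 + 31 + 31 + 28 + 31 + 30 + 31 + 30 + 31 + 31 + 30 + 31 + 30 + 31 + 31 + 28 + 31 + 30 + 31 + 30 + 31 + 31 + 30 + 31 + 20 = 1422.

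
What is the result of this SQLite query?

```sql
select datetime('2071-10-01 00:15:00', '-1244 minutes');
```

1244 minutes = 20h 44m; -1244 minutes from 2071-10-01 00:15:00 is 2071-09-30 03:31:00 (crosses midnight).

2071-09-30 03:31:00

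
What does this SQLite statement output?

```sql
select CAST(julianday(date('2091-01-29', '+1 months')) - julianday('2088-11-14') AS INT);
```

837

Adding +1 month to 2091-01-29 targets 2091-02-29. February 2091 has only 28 days, so SQLite normalizes the 1-day overflow forward to 2091-03-01.
16 days remain in November 2088 after the 14th (30 − 14).
Full months from December 2088 through February 2091 contribute their day counts.
Then 1 day into March 2091.
Total: 16 + 31 + 31 + 28 + 31 + 30 + 31 + 30 + 31 + 31 + 30 + 31 + 30 + 31 + 31 + 28 + 31 + 30 + 31 + 30 + 31 + 31 + 30 + 31 + 30 + 31 + 31 + 28 + 1 = 837.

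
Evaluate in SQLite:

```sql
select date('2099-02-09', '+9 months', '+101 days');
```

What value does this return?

2100-02-18

Adding +9 months to 2099-02-09 gives 2099-11-09.
Applying '+101 days' to 2099-11-09: counting 101 days forward gives 2100-02-18.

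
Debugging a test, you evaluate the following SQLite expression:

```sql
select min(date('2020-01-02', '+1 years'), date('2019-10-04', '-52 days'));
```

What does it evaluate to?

date('2020-01-02', '+1 years') → 2021-01-02.
date('2019-10-04', '-52 days') → 2019-08-13.
Earlier of the two is 2019-08-13.

2019-08-13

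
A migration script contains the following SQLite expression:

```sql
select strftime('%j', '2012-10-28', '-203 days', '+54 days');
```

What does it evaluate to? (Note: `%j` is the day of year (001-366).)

153

First apply '-203 days', '+54 days': 2012-10-28 → 2012-06-01.
Day-of-year for 2012-06-01: days since 2012-01-01 inclusive = 153, zero-padded to 153.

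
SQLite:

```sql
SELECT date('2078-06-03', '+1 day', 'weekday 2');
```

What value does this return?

2078-06-07

Advancing 1 more day within June lands on 2078-06-04.
`weekday 2` advances to the next Tuesday; 2078-06-04 is a Saturday, so it moves forward to 2078-06-07.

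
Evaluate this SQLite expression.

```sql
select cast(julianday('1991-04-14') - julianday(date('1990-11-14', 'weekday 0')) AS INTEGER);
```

147

`weekday 0` advances to the next Sunday; 1990-11-14 is a Wednesday, so it moves forward to 1990-11-18.
12 days remain in November 1990 after the 18th (30 − 18).
December 1990: 31 days.
January 1991: 31 days.
February 1991: 28 days.
March 1991: 31 days.
Then 14 days into April 1991.
Total: 12 + 31 + 31 + 28 + 31 + 14 = 147.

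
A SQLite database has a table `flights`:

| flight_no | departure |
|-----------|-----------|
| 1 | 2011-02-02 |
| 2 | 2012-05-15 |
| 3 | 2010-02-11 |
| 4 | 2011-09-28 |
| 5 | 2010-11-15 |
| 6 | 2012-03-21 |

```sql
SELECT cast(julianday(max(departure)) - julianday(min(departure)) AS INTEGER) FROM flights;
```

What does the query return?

824

MIN = 2010-02-11, MAX = 2012-05-15.
17 days remain in February 2010 after the 11th (28 − 11).
Full months from March 2010 through April 2012 contribute their day counts.
Then 15 days into May 2012.
Total: 17 + 31 + 30 + 31 + 30 + 31 + 31 + 30 + 31 + 30 + 31 + 31 + 28 + 31 + 30 + 31 + 30 + 31 + 31 + 30 + 31 + 30 + 31 + 31 + 29 + 31 + 30 + 15 = 824.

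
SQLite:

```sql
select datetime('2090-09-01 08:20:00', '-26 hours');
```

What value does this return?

2090-08-31 06:20:00

-26 hours from 2090-09-01 08:20:00 is 2090-08-31 06:20:00 (crosses midnight).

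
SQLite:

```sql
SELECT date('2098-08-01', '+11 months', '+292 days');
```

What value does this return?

Adding +11 months to 2098-08-01 gives 2099-07-01.
Applying '+292 days' to 2099-07-01: counting 292 days forward gives 2100-04-19.

2100-04-19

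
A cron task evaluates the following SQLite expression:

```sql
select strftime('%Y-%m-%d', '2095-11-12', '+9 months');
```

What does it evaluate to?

2096-08-12

First apply '+9 months': 2095-11-12 → 2096-08-12.
`%Y-%m-%d` extracts the ISO date: 2096-08-12.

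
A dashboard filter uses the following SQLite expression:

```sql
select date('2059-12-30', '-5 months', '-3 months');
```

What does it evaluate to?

2059-04-30

Adding -5 months to 2059-12-30 gives 2059-07-30.
Adding -3 months to 2059-07-30 gives 2059-04-30.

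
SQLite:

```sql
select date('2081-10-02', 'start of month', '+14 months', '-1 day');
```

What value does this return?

`start of month` rewinds 2081-10-02 to 2081-10-01.
Adding +14 months to 2081-10-01 gives 2082-12-01.
Going back 1 day from 2082-12-01 reaches 2082-11-30 (last day of November, 30 days).

2082-11-30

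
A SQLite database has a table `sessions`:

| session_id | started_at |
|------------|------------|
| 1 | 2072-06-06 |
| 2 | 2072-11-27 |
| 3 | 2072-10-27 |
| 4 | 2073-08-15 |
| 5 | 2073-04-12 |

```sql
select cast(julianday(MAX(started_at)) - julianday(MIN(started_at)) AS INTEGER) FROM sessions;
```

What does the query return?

435

MIN = 2072-06-06, MAX = 2073-08-15.
24 days remain in June 2072 after the 6th (30 − 6).
Full months from July 2072 through July 2073 contribute their day counts.
Then 15 days into August 2073.
Total: 24 + 31 + 31 + 30 + 31 + 30 + 31 + 31 + 28 + 31 + 30 + 31 + 30 + 31 + 15 = 435.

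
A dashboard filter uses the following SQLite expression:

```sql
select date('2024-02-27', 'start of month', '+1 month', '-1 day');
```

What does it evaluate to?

`start of month` rewinds 2024-02-27 to 2024-02-01.
Adding +1 month to 2024-02-01 gives 2024-03-01.
Going back 1 day from 2024-03-01 reaches 2024-02-29 (last day of February, 29 days).

2024-02-29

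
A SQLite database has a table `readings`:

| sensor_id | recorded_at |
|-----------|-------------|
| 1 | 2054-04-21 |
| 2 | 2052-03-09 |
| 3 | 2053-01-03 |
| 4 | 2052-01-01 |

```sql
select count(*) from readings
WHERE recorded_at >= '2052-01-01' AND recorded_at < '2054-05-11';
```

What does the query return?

Rows in [2052-01-01, 2054-05-11): 2054-04-21, 2052-03-09, 2053-01-03, 2052-01-01 → 4 rows.

4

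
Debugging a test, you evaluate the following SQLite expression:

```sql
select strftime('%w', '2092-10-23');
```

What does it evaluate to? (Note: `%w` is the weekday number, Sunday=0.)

4

2092-10-23 is a Thursday; with Sunday=0 that is 4.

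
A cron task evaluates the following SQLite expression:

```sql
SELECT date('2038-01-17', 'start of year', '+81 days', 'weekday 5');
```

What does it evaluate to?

2038-03-26

`start of year` rewinds 2038-01-17 to 2038-01-01.
Applying '+81 days' to 2038-01-01: counting 81 days forward gives 2038-03-23.
`weekday 5` advances to the next Friday; 2038-03-23 is a Tuesday, so it moves forward to 2038-03-26.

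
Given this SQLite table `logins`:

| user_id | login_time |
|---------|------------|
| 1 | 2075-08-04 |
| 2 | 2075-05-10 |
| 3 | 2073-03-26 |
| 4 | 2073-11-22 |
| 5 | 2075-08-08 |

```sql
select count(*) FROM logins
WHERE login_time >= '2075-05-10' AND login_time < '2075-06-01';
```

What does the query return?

1

Rows in [2075-05-10, 2075-06-01): 2075-05-10 → 1 row.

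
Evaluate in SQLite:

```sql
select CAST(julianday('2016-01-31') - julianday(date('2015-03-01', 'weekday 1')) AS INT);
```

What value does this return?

335

`weekday 1` advances to the next Monday; 2015-03-01 is a Sunday, so it moves forward to 2015-03-02.
29 days remain in March 2015 after the 2nd (31 − 2).
Full months from April 2015 through December 2015 contribute their day counts.
Then 31 days into January 2016.
Total: 29 + 30 + 31 + 30 + 31 + 31 + 30 + 31 + 30 + 31 + 31 = 335.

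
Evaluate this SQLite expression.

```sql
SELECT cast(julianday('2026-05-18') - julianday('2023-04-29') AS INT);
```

1115

1 day remains in April 2023 after the 29th (30 − 29).
Full months from May 2023 through April 2026 contribute their day counts.
Then 18 days into May 2026.
Total: 1 + 31 + 30 + 31 + 31 + 30 + 31 + 30 + 31 + 31 + 29 + 31 + 30 + 31 + 30 + 31 + 31 + 30 + 31 + 30 + 31 + 31 + 28 + 31 + 30 + 31 + 30 + 31 + 31 + 30 + 31 + 30 + 31 + 31 + 28 + 31 + 30 + 18 = 1115.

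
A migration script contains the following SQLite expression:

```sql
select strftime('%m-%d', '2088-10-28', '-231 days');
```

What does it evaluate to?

First apply '-231 days': 2088-10-28 → 2088-03-11.
`%m-%d` extracts the month-day: 03-11.

03-11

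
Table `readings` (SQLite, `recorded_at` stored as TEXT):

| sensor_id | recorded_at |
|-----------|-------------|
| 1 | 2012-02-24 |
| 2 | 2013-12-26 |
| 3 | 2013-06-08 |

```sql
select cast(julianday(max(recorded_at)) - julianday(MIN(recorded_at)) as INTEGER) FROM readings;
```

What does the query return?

MIN = 2012-02-24, MAX = 2013-12-26.
5 days remain in February 2012 after the 24th (29 − 24).
Full months from March 2012 through November 2013 contribute their day counts.
Then 26 days into December 2013.
Total: 5 + 31 + 30 + 31 + 30 + 31 + 31 + 30 + 31 + 30 + 31 + 31 + 28 + 31 + 30 + 31 + 30 + 31 + 31 + 30 + 31 + 30 + 26 = 671.

671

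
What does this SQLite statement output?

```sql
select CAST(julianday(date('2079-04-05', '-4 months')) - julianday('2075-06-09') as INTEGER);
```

1275

Adding -4 months to 2079-04-05 gives 2078-12-05.
21 days remain in June 2075 after the 9th (30 − 9).
Full months from July 2075 through November 2078 contribute their day counts.
Then 5 days into December 2078.
Total: 21 + 31 + 31 + 30 + 31 + 30 + 31 + 31 + 29 + 31 + 30 + 31 + 30 + 31 + 31 + 30 + 31 + 30 + 31 + 31 + 28 + 31 + 30 + 31 + 30 + 31 + 31 + 30 + 31 + 30 + 31 + 31 + 28 + 31 + 30 + 31 + 30 + 31 + 31 + 30 + 31 + 30 + 5 = 1275.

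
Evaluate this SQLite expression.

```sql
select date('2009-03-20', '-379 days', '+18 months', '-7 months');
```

Applying '-379 days' to 2009-03-20: counting 379 days back gives 2008-03-06.
Adding +18 months to 2008-03-06 gives 2009-09-06.
Adding -7 months to 2009-09-06 gives 2009-02-06.

2009-02-06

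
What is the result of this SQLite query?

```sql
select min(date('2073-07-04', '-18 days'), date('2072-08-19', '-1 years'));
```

2071-08-19

date('2073-07-04', '-18 days') → 2073-06-16.
date('2072-08-19', '-1 years') → 2071-08-19.
Earlier of the two is 2071-08-19.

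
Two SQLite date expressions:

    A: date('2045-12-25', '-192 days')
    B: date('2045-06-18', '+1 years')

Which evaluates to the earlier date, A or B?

A = 2045-06-16.
B = 2046-06-18.
A is earlier.

A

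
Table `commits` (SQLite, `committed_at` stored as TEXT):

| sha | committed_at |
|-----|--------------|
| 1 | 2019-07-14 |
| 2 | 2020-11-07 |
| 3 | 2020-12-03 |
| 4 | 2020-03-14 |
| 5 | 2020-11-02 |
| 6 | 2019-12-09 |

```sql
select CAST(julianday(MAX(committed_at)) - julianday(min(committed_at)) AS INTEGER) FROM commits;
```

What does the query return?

508

MIN = 2019-07-14, MAX = 2020-12-03.
17 days remain in July 2019 after the 14th (31 − 14).
Full months from August 2019 through November 2020 contribute their day counts.
Then 3 days into December 2020.
Total: 17 + 31 + 30 + 31 + 30 + 31 + 31 + 29 + 31 + 30 + 31 + 30 + 31 + 31 + 30 + 31 + 30 + 3 = 508.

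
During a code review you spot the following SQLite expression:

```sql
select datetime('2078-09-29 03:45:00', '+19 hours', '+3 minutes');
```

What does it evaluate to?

+19 hours from 2078-09-29 03:45:00 is 2078-09-29 22:45:00.
+3 minutes from 2078-09-29 22:45:00 is 2078-09-29 22:48:00.

2078-09-29 22:48:00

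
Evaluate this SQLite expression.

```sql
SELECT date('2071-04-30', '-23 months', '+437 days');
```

Adding -23 months to 2071-04-30 gives 2069-05-30.
Applying '+437 days' to 2069-05-30: counting 437 days forward gives 2070-08-10.

2070-08-10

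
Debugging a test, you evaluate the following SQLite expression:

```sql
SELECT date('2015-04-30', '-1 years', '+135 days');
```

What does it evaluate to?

2014-09-12

Adding -1 year to 2015-04-30 gives 2014-04-30.
Applying '+135 days' to 2014-04-30: counting 135 days forward gives 2014-09-12.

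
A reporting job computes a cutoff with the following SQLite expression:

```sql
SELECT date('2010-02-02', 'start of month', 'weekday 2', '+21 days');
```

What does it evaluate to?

`start of month` rewinds 2010-02-02 to 2010-02-01.
`weekday 2` advances to the next Tuesday; 2010-02-01 is a Monday, so it moves forward to 2010-02-02.
Advancing 21 more days within February lands on 2010-02-23.

2010-02-23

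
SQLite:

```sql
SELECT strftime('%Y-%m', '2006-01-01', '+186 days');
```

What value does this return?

2006-07

First apply '+186 days': 2006-01-01 → 2006-07-06.
`%Y-%m` extracts the year-month: 2006-07.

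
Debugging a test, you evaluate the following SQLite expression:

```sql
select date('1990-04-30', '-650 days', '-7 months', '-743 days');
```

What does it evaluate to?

1985-12-06

Applying '-650 days' to 1990-04-30: counting 650 days back gives 1988-07-19.
Adding -7 months to 1988-07-19 gives 1987-12-19.
Applying '-743 days' to 1987-12-19: counting 743 days back gives 1985-12-06.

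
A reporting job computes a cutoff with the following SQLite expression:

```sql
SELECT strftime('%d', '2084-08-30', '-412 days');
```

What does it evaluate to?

15

First apply '-412 days': 2084-08-30 → 2083-07-15.
`%d` extracts the 2-digit day of month: 15.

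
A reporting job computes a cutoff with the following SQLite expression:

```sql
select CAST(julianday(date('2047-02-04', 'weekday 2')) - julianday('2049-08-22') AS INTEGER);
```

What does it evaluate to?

-929

`weekday 2` advances to the next Tuesday; 2047-02-04 is a Monday, so it moves forward to 2047-02-05.
23 days remain in February 2047 after the 5th (28 − 5).
Full months from March 2047 through July 2049 contribute their day counts.
Then 22 days into August 2049.
Total: 23 + 31 + 30 + 31 + 30 + 31 + 31 + 30 + 31 + 30 + 31 + 31 + 29 + 31 + 30 + 31 + 30 + 31 + 31 + 30 + 31 + 30 + 31 + 31 + 28 + 31 + 30 + 31 + 30 + 31 + 22 = 929.
The subtraction is earlier − later, so the result is −929 → -929.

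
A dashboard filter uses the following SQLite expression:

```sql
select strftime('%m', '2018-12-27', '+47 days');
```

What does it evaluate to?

02

First apply '+47 days': 2018-12-27 → 2019-02-12.
`%m` extracts the 2-digit month (01-12): 02.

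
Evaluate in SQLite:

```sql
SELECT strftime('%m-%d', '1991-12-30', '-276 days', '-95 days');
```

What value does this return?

12-24

First apply '-276 days', '-95 days': 1991-12-30 → 1990-12-24.
`%m-%d` extracts the month-day: 12-24.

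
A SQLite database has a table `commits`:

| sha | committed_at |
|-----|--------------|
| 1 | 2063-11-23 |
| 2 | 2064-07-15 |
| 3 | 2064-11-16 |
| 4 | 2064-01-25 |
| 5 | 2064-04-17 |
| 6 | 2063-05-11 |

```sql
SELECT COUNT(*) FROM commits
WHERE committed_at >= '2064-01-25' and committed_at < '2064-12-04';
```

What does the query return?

Rows in [2064-01-25, 2064-12-04): 2064-07-15, 2064-11-16, 2064-01-25, 2064-04-17 → 4 rows.

4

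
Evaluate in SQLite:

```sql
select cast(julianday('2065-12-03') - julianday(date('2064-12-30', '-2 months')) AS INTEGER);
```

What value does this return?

Adding -2 months to 2064-12-30 gives 2064-10-30.
1 day remains in October 2064 after the 30th (31 − 30).
Full months from November 2064 through November 2065 contribute their day counts.
Then 3 days into December 2065.
Total: 1 + 30 + 31 + 31 + 28 + 31 + 30 + 31 + 30 + 31 + 31 + 30 + 31 + 30 + 3 = 399.

399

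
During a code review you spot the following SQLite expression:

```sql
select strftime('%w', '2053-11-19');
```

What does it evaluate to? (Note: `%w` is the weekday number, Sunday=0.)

3

2053-11-19 is a Wednesday; with Sunday=0 that is 3.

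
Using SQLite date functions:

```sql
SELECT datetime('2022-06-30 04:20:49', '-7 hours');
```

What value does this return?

-7 hours from 2022-06-30 04:20:49 is 2022-06-29 21:20:49 (crosses midnight).

2022-06-29 21:20:49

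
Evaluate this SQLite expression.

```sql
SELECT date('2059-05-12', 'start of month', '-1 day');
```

`start of month` rewinds 2059-05-12 to 2059-05-01.
Going back 1 day from 2059-05-01 reaches 2059-04-30 (last day of April, 30 days).

2059-04-30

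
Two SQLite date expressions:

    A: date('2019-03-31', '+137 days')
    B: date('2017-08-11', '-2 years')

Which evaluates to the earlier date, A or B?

A = 2019-08-15.
B = 2015-08-11.
B is earlier.

B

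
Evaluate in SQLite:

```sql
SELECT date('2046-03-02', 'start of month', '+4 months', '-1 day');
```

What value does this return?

`start of month` rewinds 2046-03-02 to 2046-03-01.
Adding +4 months to 2046-03-01 gives 2046-07-01.
Going back 1 day from 2046-07-01 reaches 2046-06-30 (last day of June, 30 days).

2046-06-30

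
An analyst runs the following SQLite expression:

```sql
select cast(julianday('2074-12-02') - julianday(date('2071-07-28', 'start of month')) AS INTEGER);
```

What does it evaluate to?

`start of month` rewinds 2071-07-28 to 2071-07-01.
30 days remain in July 2071 after the 1st (31 − 1).
Full months from August 2071 through November 2074 contribute their day counts.
Then 2 days into December 2074.
Total: 30 + 31 + 30 + 31 + 30 + 31 + 31 + 29 + 31 + 30 + 31 + 30 + 31 + 31 + 30 + 31 + 30 + 31 + 31 + 28 + 31 + 30 + 31 + 30 + 31 + 31 + 30 + 31 + 30 + 31 + 31 + 28 + 31 + 30 + 31 + 30 + 31 + 31 + 30 + 31 + 30 + 2 = 1250.

1250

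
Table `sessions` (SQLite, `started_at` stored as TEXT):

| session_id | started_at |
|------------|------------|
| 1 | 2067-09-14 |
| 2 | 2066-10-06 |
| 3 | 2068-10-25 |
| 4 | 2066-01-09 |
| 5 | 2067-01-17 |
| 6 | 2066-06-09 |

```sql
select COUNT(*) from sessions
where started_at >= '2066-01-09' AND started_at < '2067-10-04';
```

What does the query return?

Rows in [2066-01-09, 2067-10-04): 2067-09-14, 2066-10-06, 2066-01-09, 2067-01-17, 2066-06-09 → 5 rows.

5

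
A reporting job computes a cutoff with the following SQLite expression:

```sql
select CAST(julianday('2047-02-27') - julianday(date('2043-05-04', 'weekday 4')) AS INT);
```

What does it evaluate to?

`weekday 4` advances to the next Thursday; 2043-05-04 is a Monday, so it moves forward to 2043-05-07.
24 days remain in May 2043 after the 7th (31 − 7).
Full months from June 2043 through January 2047 contribute their day counts.
Then 27 days into February 2047.
Total: 24 + 30 + 31 + 31 + 30 + 31 + 30 + 31 + 31 + 29 + 31 + 30 + 31 + 30 + 31 + 31 + 30 + 31 + 30 + 31 + 31 + 28 + 31 + 30 + 31 + 30 + 31 + 31 + 30 + 31 + 30 + 31 + 31 + 28 + 31 + 30 + 31 + 30 + 31 + 31 + 30 + 31 + 30 + 31 + 31 + 27 = 1392.

1392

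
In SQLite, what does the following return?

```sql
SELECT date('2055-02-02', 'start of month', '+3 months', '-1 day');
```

2055-04-30

`start of month` rewinds 2055-02-02 to 2055-02-01.
Adding +3 months to 2055-02-01 gives 2055-05-01.
Going back 1 day from 2055-05-01 reaches 2055-04-30 (last day of April, 30 days).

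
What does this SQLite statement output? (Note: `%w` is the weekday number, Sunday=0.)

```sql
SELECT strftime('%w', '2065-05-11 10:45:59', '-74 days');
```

4

First apply '-74 days': 2065-05-11 10:45:59 → 2065-02-26 10:45:59.
2065-02-26 is a Thursday; with Sunday=0 that is 4.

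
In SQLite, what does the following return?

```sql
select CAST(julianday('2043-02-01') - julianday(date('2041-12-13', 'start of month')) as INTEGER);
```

`start of month` rewinds 2041-12-13 to 2041-12-01.
30 days remain in December 2041 after the 1st (31 − 1).
Full months from January 2042 through January 2043 contribute their day counts.
Then 1 day into February 2043.
Total: 30 + 31 + 28 + 31 + 30 + 31 + 30 + 31 + 31 + 30 + 31 + 30 + 31 + 31 + 1 = 427.

427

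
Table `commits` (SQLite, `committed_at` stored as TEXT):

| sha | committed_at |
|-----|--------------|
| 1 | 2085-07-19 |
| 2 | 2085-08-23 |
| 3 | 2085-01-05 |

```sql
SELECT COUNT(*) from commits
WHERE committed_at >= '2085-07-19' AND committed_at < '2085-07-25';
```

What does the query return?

Rows in [2085-07-19, 2085-07-25): 2085-07-19 → 1 row.

1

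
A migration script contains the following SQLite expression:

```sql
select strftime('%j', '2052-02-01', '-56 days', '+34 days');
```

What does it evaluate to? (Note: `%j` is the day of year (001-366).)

First apply '-56 days', '+34 days': 2052-02-01 → 2052-01-10.
Day-of-year for 2052-01-10: days since 2052-01-01 inclusive = 10, zero-padded to 010.

010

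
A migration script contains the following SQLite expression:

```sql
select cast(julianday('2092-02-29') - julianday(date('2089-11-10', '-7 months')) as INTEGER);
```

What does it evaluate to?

Adding -7 months to 2089-11-10 gives 2089-04-10.
20 days remain in April 2089 after the 10th (30 − 10).
Full months from May 2089 through January 2092 contribute their day counts.
Then 29 days into February 2092.
Total: 20 + 31 + 30 + 31 + 31 + 30 + 31 + 30 + 31 + 31 + 28 + 31 + 30 + 31 + 30 + 31 + 31 + 30 + 31 + 30 + 31 + 31 + 28 + 31 + 30 + 31 + 30 + 31 + 31 + 30 + 31 + 30 + 31 + 31 + 29 = 1055.

1055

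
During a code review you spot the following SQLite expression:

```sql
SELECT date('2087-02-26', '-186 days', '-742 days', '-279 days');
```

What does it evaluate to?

Applying '-186 days' to 2087-02-26: counting 186 days back gives 2086-08-24.
Applying '-742 days' to 2086-08-24: counting 742 days back gives 2084-08-12.
Applying '-279 days' to 2084-08-12: counting 279 days back gives 2083-11-07.

2083-11-07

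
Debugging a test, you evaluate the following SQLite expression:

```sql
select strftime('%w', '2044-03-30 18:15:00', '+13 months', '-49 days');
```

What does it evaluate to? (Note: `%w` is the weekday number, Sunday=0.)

First apply '+13 months', '-49 days': 2044-03-30 18:15:00 → 2045-03-12 18:15:00.
2045-03-12 is a Sunday; with Sunday=0 that is 0.

0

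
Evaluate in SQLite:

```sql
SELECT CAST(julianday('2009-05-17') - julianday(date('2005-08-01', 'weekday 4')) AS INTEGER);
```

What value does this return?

`weekday 4` advances to the next Thursday; 2005-08-01 is a Monday, so it moves forward to 2005-08-04.
27 days remain in August 2005 after the 4th (31 − 4).
Full months from September 2005 through April 2009 contribute their day counts.
Then 17 days into May 2009.
Total: 27 + 30 + 31 + 30 + 31 + 31 + 28 + 31 + 30 + 31 + 30 + 31 + 31 + 30 + 31 + 30 + 31 + 31 + 28 + 31 + 30 + 31 + 30 + 31 + 31 + 30 + 31 + 30 + 31 + 31 + 29 + 31 + 30 + 31 + 30 + 31 + 31 + 30 + 31 + 30 + 31 + 31 + 28 + 31 + 30 + 17 = 1382.

1382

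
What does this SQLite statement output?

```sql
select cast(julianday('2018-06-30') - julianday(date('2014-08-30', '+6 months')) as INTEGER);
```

1216

Adding +6 months to 2014-08-30 targets 2015-02-30. February 2015 has only 28 days, so SQLite normalizes the 2-day overflow forward to 2015-03-02.
29 days remain in March 2015 after the 2nd (31 − 2).
Full months from April 2015 through May 2018 contribute their day counts.
Then 30 days into June 2018.
Total: 29 + 30 + 31 + 30 + 31 + 31 + 30 + 31 + 30 + 31 + 31 + 29 + 31 + 30 + 31 + 30 + 31 + 31 + 30 + 31 + 30 + 31 + 31 + 28 + 31 + 30 + 31 + 30 + 31 + 31 + 30 + 31 + 30 + 31 + 31 + 28 + 31 + 30 + 31 + 30 = 1216.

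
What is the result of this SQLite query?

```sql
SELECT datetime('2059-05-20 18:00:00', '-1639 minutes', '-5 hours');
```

2059-05-19 09:41:00

1639 minutes = 27h 19m; -1639 minutes from 2059-05-20 18:00:00 is 2059-05-19 14:41:00 (crosses midnight).
-5 hours from 2059-05-19 14:41:00 is 2059-05-19 09:41:00.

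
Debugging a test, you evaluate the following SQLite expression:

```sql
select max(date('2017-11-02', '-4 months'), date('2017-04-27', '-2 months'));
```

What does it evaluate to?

date('2017-11-02', '-4 months') → 2017-07-02.
date('2017-04-27', '-2 months') → 2017-02-27.
Later of the two is 2017-07-02.

2017-07-02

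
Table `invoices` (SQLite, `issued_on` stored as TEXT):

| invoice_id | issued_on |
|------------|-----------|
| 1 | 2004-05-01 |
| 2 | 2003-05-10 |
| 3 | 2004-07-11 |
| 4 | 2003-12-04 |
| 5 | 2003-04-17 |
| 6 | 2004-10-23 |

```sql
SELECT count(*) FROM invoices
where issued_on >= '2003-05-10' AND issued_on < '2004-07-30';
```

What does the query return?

Rows in [2003-05-10, 2004-07-30): 2004-05-01, 2003-05-10, 2004-07-11, 2003-12-04 → 4 rows.

4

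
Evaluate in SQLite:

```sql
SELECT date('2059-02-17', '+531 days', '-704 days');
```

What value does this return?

Applying '+531 days' to 2059-02-17: counting 531 days forward gives 2060-08-01.
Applying '-704 days' to 2060-08-01: counting 704 days back gives 2058-08-28.

2058-08-28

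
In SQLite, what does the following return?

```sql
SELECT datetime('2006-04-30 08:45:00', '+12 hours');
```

2006-04-30 20:45:00

+12 hours from 2006-04-30 08:45:00 is 2006-04-30 20:45:00.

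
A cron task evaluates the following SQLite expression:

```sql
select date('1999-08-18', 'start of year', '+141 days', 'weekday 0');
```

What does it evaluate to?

`start of year` rewinds 1999-08-18 to 1999-01-01.
Applying '+141 days' to 1999-01-01: counting 141 days forward gives 1999-05-22.
`weekday 0` advances to the next Sunday; 1999-05-22 is a Saturday, so it moves forward to 1999-05-23.

1999-05-23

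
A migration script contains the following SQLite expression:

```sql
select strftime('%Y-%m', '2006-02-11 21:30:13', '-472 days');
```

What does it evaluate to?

2004-10

First apply '-472 days': 2006-02-11 21:30:13 → 2004-10-27 21:30:13.
`%Y-%m` extracts the year-month: 2004-10.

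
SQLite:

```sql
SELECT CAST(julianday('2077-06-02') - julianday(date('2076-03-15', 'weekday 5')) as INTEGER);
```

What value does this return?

439

`weekday 5` advances to the next Friday; 2076-03-15 is a Sunday, so it moves forward to 2076-03-20.
11 days remain in March 2076 after the 20th (31 − 20).
Full months from April 2076 through May 2077 contribute their day counts.
Then 2 days into June 2077.
Total: 11 + 30 + 31 + 30 + 31 + 31 + 30 + 31 + 30 + 31 + 31 + 28 + 31 + 30 + 31 + 2 = 439.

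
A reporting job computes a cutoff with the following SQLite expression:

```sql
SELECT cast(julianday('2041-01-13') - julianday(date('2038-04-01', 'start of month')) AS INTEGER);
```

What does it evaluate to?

`start of month` rewinds 2038-04-01 to 2038-04-01.
29 days remain in April 2038 after the 1st (30 − 1).
Full months from May 2038 through December 2040 contribute their day counts.
Then 13 days into January 2041.
Total: 29 + 31 + 30 + 31 + 31 + 30 + 31 + 30 + 31 + 31 + 28 + 31 + 30 + 31 + 30 + 31 + 31 + 30 + 31 + 30 + 31 + 31 + 29 + 31 + 30 + 31 + 30 + 31 + 31 + 30 + 31 + 30 + 31 + 13 = 1018.

1018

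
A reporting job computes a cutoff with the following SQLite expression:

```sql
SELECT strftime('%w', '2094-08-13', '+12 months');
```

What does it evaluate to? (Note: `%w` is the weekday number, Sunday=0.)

6

First apply '+12 months': 2094-08-13 → 2095-08-13.
2095-08-13 is a Saturday; with Sunday=0 that is 6.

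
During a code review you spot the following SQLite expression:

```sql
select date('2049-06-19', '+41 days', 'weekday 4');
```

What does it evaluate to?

Applying '+41 days' to 2049-06-19: counting 41 days forward gives 2049-07-30.
`weekday 4` advances to the next Thursday; 2049-07-30 is a Friday, so it moves forward to 2049-08-05.

2049-08-05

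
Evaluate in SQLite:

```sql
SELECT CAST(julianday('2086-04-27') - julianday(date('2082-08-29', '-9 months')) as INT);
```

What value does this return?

1610

Adding -9 months to 2082-08-29 gives 2081-11-29.
1 day remains in November 2081 after the 29th (30 − 29).
Full months from December 2081 through March 2086 contribute their day counts.
Then 27 days into April 2086.
Total: 1 + 31 + 31 + 28 + 31 + 30 + 31 + 30 + 31 + 31 + 30 + 31 + 30 + 31 + 31 + 28 + 31 + 30 + 31 + 30 + 31 + 31 + 30 + 31 + 30 + 31 + 31 + 29 + 31 + 30 + 31 + 30 + 31 + 31 + 30 + 31 + 30 + 31 + 31 + 28 + 31 + 30 + 31 + 30 + 31 + 31 + 30 + 31 + 30 + 31 + 31 + 28 + 31 + 27 = 1610.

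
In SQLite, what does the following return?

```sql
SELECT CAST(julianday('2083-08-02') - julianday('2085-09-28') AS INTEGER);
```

-788

29 days remain in August 2083 after the 2nd (31 − 2).
Full months from September 2083 through August 2085 contribute their day counts.
Then 28 days into September 2085.
Total: 29 + 30 + 31 + 30 + 31 + 31 + 29 + 31 + 30 + 31 + 30 + 31 + 31 + 30 + 31 + 30 + 31 + 31 + 28 + 31 + 30 + 31 + 30 + 31 + 31 + 28 = 788.
The subtraction is earlier − later, so the result is −788 → -788.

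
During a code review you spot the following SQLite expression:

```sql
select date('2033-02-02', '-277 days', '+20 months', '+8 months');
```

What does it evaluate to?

Applying '-277 days' to 2033-02-02: counting 277 days back gives 2032-05-01.
Adding +20 months to 2032-05-01 gives 2034-01-01.
Adding +8 months to 2034-01-01 gives 2034-09-01.

2034-09-01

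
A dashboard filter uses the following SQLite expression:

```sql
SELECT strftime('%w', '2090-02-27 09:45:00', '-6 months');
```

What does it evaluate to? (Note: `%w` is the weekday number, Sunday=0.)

First apply '-6 months': 2090-02-27 09:45:00 → 2089-08-27 09:45:00.
2089-08-27 is a Saturday; with Sunday=0 that is 6.

6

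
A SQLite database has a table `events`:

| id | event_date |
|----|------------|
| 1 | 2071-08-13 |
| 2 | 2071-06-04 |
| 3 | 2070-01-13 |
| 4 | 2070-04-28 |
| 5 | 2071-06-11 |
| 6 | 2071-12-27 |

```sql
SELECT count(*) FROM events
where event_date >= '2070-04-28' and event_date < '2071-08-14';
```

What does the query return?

4

Rows in [2070-04-28, 2071-08-14): 2071-08-13, 2071-06-04, 2070-04-28, 2071-06-11 → 4 rows.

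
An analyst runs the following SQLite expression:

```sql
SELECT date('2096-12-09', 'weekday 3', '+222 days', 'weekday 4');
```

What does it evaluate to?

2097-07-25

`weekday 3` advances to the next Wednesday; 2096-12-09 is a Sunday, so it moves forward to 2096-12-12.
Applying '+222 days' to 2096-12-12: counting 222 days forward gives 2097-07-22.
`weekday 4` advances to the next Thursday; 2097-07-22 is a Monday, so it moves forward to 2097-07-25.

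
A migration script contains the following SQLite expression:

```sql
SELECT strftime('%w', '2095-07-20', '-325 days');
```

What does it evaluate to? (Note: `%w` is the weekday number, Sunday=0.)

0

First apply '-325 days': 2095-07-20 → 2094-08-29.
2094-08-29 is a Sunday; with Sunday=0 that is 0.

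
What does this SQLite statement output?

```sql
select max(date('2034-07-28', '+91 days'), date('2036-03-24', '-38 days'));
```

2036-02-15

date('2034-07-28', '+91 days') → 2034-10-27.
date('2036-03-24', '-38 days') → 2036-02-15.
Later of the two is 2036-02-15.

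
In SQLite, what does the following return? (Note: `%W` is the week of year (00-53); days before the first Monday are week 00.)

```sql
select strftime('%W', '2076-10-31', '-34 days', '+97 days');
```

First apply '-34 days', '+97 days': 2076-10-31 → 2077-01-02.
2077-01-02 is a Saturday. SQLite's %W counts Mondays since the year started; the result is 00.

00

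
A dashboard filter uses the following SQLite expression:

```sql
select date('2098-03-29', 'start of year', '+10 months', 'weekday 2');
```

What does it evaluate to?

`start of year` rewinds 2098-03-29 to 2098-01-01.
Adding +10 months to 2098-01-01 gives 2098-11-01.
`weekday 2` advances to the next Tuesday; 2098-11-01 is a Saturday, so it moves forward to 2098-11-04.

2098-11-04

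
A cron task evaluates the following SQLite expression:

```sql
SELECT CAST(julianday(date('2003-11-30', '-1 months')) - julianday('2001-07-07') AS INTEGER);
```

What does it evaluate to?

845

Adding -1 month to 2003-11-30 gives 2003-10-30.
24 days remain in July 2001 after the 7th (31 − 7).
Full months from August 2001 through September 2003 contribute their day counts.
Then 30 days into October 2003.
Total: 24 + 31 + 30 + 31 + 30 + 31 + 31 + 28 + 31 + 30 + 31 + 30 + 31 + 31 + 30 + 31 + 30 + 31 + 31 + 28 + 31 + 30 + 31 + 30 + 31 + 31 + 30 + 30 = 845.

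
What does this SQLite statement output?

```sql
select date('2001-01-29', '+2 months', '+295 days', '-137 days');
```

2001-09-03

Adding +2 months to 2001-01-29 gives 2001-03-29.
Applying '+295 days' to 2001-03-29: counting 295 days forward gives 2002-01-18.
Applying '-137 days' to 2002-01-18: counting 137 days back gives 2001-09-03.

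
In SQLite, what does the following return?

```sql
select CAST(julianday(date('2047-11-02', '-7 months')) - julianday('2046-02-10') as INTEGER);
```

Adding -7 months to 2047-11-02 gives 2047-04-02.
18 days remain in February 2046 after the 10th (28 − 10).
Full months from March 2046 through March 2047 contribute their day counts.
Then 2 days into April 2047.
Total: 18 + 31 + 30 + 31 + 30 + 31 + 31 + 30 + 31 + 30 + 31 + 31 + 28 + 31 + 2 = 416.

416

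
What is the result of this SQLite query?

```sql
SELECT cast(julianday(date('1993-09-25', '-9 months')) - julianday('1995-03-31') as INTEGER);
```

-826

Adding -9 months to 1993-09-25 gives 1992-12-25.
6 days remain in December 1992 after the 25th (31 − 25).
Full months from January 1993 through February 1995 contribute their day counts.
Then 31 days into March 1995.
Total: 6 + 31 + 28 + 31 + 30 + 31 + 30 + 31 + 31 + 30 + 31 + 30 + 31 + 31 + 28 + 31 + 30 + 31 + 30 + 31 + 31 + 30 + 31 + 30 + 31 + 31 + 28 + 31 = 826.
The subtraction is earlier − later, so the result is −826 → -826.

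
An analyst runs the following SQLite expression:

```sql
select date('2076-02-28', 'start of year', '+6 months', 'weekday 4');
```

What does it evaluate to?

2076-07-02

`start of year` rewinds 2076-02-28 to 2076-01-01.
Adding +6 months to 2076-01-01 gives 2076-07-01.
`weekday 4` advances to the next Thursday; 2076-07-01 is a Wednesday, so it moves forward to 2076-07-02.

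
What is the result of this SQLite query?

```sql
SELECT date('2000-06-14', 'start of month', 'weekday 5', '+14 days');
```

2000-06-16

`start of month` rewinds 2000-06-14 to 2000-06-01.
`weekday 5` advances to the next Friday; 2000-06-01 is a Thursday, so it moves forward to 2000-06-02.
Advancing 14 more days within June lands on 2000-06-16.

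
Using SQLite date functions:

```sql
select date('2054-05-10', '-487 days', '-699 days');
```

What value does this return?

Applying '-487 days' to 2054-05-10: counting 487 days back gives 2053-01-08.
Applying '-699 days' to 2053-01-08: counting 699 days back gives 2051-02-09.

2051-02-09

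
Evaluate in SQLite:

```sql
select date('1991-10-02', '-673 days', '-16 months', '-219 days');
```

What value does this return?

1987-12-22

Applying '-673 days' to 1991-10-02: counting 673 days back gives 1989-11-28.
Adding -16 months to 1989-11-28 gives 1988-07-28.
Applying '-219 days' to 1988-07-28: counting 219 days back gives 1987-12-22.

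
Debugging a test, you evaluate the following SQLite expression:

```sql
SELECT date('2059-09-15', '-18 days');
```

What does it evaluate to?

2059-08-28

Going back 15 days from 2059-09-15 reaches 2059-08-31 (last day of August, 31 days).
Going back 3 days within August lands on 2059-08-28.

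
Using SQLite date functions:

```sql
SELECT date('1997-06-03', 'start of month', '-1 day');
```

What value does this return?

`start of month` rewinds 1997-06-03 to 1997-06-01.
Going back 1 day from 1997-06-01 reaches 1997-05-31 (last day of May, 31 days).

1997-05-31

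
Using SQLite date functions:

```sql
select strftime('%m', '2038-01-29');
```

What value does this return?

01

`%m` extracts the 2-digit month (01-12): 01.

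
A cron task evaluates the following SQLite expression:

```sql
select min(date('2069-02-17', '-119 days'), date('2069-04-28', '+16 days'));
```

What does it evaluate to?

2068-10-21

date('2069-02-17', '-119 days') → 2068-10-21.
date('2069-04-28', '+16 days') → 2069-05-14.
Earlier of the two is 2068-10-21.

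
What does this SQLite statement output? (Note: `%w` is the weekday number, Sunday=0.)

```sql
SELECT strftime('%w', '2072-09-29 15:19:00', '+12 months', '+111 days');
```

4

First apply '+12 months', '+111 days': 2072-09-29 15:19:00 → 2074-01-18 15:19:00.
2074-01-18 is a Thursday; with Sunday=0 that is 4.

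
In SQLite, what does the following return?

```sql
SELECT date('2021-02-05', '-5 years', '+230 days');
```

2016-09-22

Adding -5 years to 2021-02-05 gives 2016-02-05.
Applying '+230 days' to 2016-02-05: counting 230 days forward gives 2016-09-22.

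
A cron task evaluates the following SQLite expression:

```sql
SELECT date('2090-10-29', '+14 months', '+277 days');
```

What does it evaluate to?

Adding +14 months to 2090-10-29 gives 2091-12-29.
Applying '+277 days' to 2091-12-29: counting 277 days forward gives 2092-10-01.

2092-10-01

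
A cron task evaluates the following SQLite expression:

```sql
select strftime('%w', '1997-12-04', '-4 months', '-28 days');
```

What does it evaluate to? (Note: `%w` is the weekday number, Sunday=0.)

First apply '-4 months', '-28 days': 1997-12-04 → 1997-07-07.
1997-07-07 is a Monday; with Sunday=0 that is 1.

1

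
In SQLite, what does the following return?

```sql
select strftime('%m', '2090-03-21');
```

03

`%m` extracts the 2-digit month (01-12): 03.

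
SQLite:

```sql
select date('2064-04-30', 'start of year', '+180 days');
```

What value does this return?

2064-06-29

`start of year` rewinds 2064-04-30 to 2064-01-01.
Applying '+180 days' to 2064-01-01: counting 180 days forward gives 2064-06-29.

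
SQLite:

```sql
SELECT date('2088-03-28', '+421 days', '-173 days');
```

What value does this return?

2088-12-01

Applying '+421 days' to 2088-03-28: counting 421 days forward gives 2089-05-23.
Applying '-173 days' to 2089-05-23: counting 173 days back gives 2088-12-01.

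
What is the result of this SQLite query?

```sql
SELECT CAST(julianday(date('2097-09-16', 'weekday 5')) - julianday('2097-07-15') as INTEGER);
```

67

`weekday 5` advances to the next Friday; 2097-09-16 is a Monday, so it moves forward to 2097-09-20.
16 days remain in July 2097 after the 15th (31 − 15).
August 2097: 31 days.
Then 20 days into September 2097.
Total: 16 + 31 + 20 = 67.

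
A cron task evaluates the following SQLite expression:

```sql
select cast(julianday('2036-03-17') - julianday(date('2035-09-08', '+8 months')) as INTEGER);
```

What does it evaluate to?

Adding +8 months to 2035-09-08 gives 2036-05-08.
14 days remain in March 2036 after the 17th (31 − 17).
April 2036: 30 days.
Then 8 days into May 2036.
Total: 14 + 30 + 8 = 52.
The subtraction is earlier − later, so the result is −52 → -52.

-52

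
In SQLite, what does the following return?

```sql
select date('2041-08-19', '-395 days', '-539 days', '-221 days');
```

Applying '-395 days' to 2041-08-19: counting 395 days back gives 2040-07-20.
Applying '-539 days' to 2040-07-20: counting 539 days back gives 2039-01-28.
Applying '-221 days' to 2039-01-28: counting 221 days back gives 2038-06-21.

2038-06-21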